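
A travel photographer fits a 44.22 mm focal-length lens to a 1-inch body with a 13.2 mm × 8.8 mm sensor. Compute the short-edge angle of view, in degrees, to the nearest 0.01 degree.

Angle of view α = 2·arctan(h/2f) with h = 8.8 mm and f = 44.22 mm.
h/2f = 0.09950; arctan(0.09950) ≈ 5.6824°, so α ≈ 11.3647°.

11.36°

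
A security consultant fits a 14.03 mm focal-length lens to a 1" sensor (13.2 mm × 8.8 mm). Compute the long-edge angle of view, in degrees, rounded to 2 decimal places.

50.39°

Angle of view α = 2·arctan(w/2f) with w = 13.2 mm and f = 14.03 mm.
w/2f = 0.47042; arctan(0.47042) ≈ 25.1933°, so α ≈ 50.3865°.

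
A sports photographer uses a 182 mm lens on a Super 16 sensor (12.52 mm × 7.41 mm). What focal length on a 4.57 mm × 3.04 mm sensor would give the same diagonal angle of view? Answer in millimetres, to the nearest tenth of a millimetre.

Sensor diagonal = √(12.52² + 7.41²) = √211.6585 ≈ 14.5485 mm.
Sensor diagonal = √(4.57² + 3.04²) = √30.1265 ≈ 5.4888 mm.
Equal angle of view means equal diagonal/f ratio, so f₂ = f₁ · (diagonal₂/diagonal₁) = 182 × 5.4888/14.5485.
f₂ = 182 × 0.37727 ≈ 68.664 mm.

68.7 mm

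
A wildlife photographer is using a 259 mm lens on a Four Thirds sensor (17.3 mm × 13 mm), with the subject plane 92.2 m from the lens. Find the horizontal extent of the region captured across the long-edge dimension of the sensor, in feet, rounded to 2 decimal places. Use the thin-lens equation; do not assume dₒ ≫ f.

dₒ: 92.2 m = 92200 mm.
Similar triangles through the lens centre give W/dₒ = w/dᵢ; with 1/f = 1/dₒ + 1/dᵢ this gives W = w·(dₒ − f)/f.
W = 17.3 mm × (92200 − 259) / 259 = 17.3 × 354.9846 ≈ 6141.233 mm = 6141.233/304.8 ft = 20.1484 ft.

20.15 ft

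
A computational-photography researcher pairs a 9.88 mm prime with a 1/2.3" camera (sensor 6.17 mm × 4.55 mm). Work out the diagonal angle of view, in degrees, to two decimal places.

42.41°

Sensor diagonal = √(6.17² + 4.55²) = √58.7714 ≈ 7.6663 mm.
Angle of view α = 2·arctan(d/2f) with d = 7.6663 mm and f = 9.88 mm.
d/2f = 0.38797; arctan(0.38797) ≈ 21.2047°, so α ≈ 42.4093°.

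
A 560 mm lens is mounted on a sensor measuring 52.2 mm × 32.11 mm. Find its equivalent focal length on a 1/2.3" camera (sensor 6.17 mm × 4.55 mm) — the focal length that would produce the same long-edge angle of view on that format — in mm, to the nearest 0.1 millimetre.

Equal angle of view means equal width/f ratio, so f₂ = f₁ · (width₂/width₁) = 560 × 6.17/52.2.
f₂ = 560 × 0.11820 ≈ 66.192 mm.

66.2 mm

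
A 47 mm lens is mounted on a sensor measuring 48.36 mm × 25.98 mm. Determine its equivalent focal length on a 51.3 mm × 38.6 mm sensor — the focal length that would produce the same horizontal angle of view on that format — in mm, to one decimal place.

Equal angle of view means equal width/f ratio, so f₂ = f₁ · (width₂/width₁) = 47 × 51.3/48.36.
f₂ = 47 × 1.06079 ≈ 49.857 mm.

49.9 mm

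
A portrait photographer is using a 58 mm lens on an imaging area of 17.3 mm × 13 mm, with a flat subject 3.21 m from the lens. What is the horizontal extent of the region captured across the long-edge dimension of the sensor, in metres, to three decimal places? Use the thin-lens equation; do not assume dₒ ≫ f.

dₒ: 3.21 m = 3210 mm.
Similar triangles through the lens centre give W/dₒ = w/dᵢ; with 1/f = 1/dₒ + 1/dᵢ this gives W = w·(dₒ − f)/f.
W = 17.3 mm × (3210 − 58) / 58 = 17.3 × 54.3448 ≈ 940.166 mm = 0.940166 m.

0.940 m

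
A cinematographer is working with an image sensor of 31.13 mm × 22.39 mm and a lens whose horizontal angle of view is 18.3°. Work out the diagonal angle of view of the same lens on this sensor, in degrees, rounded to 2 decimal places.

From the horizontal AOV: f = 31.13 / (2·tan(9.15°)) = 31.13 / 0.32214 ≈ 96.6355 mm.
Sensor diagonal = √(31.13² + 22.39²) = √1470.3890 ≈ 38.3457 mm.
Diagonal AOV = 2·arctan(38.3457 / (2 × 96.6355)) = 2·arctan(0.19840) ≈ 22.4439°.

22.44°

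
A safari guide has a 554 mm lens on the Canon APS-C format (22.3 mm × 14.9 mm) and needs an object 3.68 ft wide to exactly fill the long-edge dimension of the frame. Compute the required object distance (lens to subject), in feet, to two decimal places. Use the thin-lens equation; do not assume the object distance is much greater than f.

93.24 ft

W: 3.68 ft × 304.8 mm/ft = 1121.66 mm.
Magnification m = w/W = dᵢ/dₒ; combined with 1/f = 1/dₒ + 1/dᵢ this gives dₒ = f·(1 + W/w).
dₒ = 554 mm × (1 + 1121.66/22.3) = 554 × 51.2988 ≈ 28419.553 mm = 28419.553/304.8 ft = 93.24 ft.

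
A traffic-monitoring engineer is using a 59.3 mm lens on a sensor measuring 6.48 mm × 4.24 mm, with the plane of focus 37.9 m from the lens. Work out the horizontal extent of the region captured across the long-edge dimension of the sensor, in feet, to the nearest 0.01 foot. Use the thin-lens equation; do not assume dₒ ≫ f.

13.57 ft

dₒ: 37.9 m = 37900 mm.
Similar triangles through the lens centre give W/dₒ = w/dᵢ; with 1/f = 1/dₒ + 1/dᵢ this gives W = w·(dₒ − f)/f.
W = 6.48 mm × (37900 − 59.3) / 59.3 = 6.48 × 638.1231 ≈ 4135.038 mm = 4135.038/304.8 ft = 13.5664 ft.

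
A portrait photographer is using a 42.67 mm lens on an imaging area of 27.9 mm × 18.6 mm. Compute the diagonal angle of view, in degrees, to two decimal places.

Sensor diagonal = √(27.9² + 18.6²) = √1124.3700 ≈ 33.5316 mm.
Angle of view α = 2·arctan(d/2f) with d = 33.5316 mm and f = 42.67 mm.
d/2f = 0.39292; arctan(0.39292) ≈ 21.4508°, so α ≈ 42.9015°.

42.90°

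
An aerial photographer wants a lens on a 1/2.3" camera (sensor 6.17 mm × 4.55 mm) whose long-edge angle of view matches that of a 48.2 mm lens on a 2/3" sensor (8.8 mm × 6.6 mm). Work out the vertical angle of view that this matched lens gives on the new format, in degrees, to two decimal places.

Equal long-edge AOV ⇒ f₂ = f₁ · 6.17/8.8 = 48.2 × 0.70114 ≈ 33.7948 mm.
Vertical AOV on the new format = 2·arctan(4.55 / (2 × 33.7948)) = 2·arctan(0.06732) ≈ 7.7025°.

7.70°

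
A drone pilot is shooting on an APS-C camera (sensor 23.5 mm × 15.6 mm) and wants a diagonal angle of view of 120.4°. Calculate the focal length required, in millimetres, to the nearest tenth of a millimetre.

Sensor diagonal = √(23.5² + 15.6²) = √795.6100 ≈ 28.2066 mm.
From α = 2·arctan(d/2f) we get f = d / (2·tan(α/2)).
With d = 28.2066 mm and α/2 = 60.2°, tan(α/2) ≈ 1.74610, so f ≈ 28.2066 / 3.49220 ≈ 8.0770 mm.

8.1 mm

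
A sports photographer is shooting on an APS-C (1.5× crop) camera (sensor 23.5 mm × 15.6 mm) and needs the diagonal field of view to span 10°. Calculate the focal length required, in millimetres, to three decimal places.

161.201 mm

Sensor diagonal = √(23.5² + 15.6²) = √795.6100 ≈ 28.2066 mm.
From α = 2·arctan(d/2f) we get f = d / (2·tan(α/2)).
With d = 28.2066 mm and α/2 = 5°, tan(α/2) ≈ 0.08749, so f ≈ 28.2066 / 0.17498 ≈ 161.2012 mm.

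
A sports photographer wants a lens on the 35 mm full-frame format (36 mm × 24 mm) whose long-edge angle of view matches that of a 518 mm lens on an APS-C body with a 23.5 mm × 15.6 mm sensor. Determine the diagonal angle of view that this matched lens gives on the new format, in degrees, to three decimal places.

Equal long-edge AOV ⇒ f₂ = f₁ · 36/23.5 = 518 × 1.53191 ≈ 793.5319 mm.
Sensor diagonal = √(36² + 24²) = √1872.0000 ≈ 43.2666 mm.
Diagonal AOV on the new format = 2·arctan(43.2666 / (2 × 793.5319)) = 2·arctan(0.02726) ≈ 3.1232°.

3.123°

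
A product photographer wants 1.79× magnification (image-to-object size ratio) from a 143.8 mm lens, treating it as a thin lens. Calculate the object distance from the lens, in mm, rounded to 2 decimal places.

224.14 mm

With m = dᵢ/dₒ and 1/f = 1/dₒ + 1/dᵢ, substituting dᵢ = m·dₒ gives 1/f = (1 + 1/m)/dₒ, hence dₒ = f·(1 + 1/m).
dₒ = 143.8 × (1 + 1/1.79) = 143.8 × 1.55866 ≈ 224.135 mm.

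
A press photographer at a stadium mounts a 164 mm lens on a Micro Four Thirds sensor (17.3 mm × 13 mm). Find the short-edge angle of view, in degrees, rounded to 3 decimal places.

4.539°

Angle of view α = 2·arctan(h/2f) with h = 13 mm and f = 164 mm.
h/2f = 0.03963; arctan(0.03963) ≈ 2.2697°, so α ≈ 4.5394°.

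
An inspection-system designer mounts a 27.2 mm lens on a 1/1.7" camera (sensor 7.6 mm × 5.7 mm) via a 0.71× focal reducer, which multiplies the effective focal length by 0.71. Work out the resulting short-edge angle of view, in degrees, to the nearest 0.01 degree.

Effective focal length f = 27.2 × 0.71 = 19.312 mm.
α = 2·arctan(5.7 / (2 × 19.312)) = 2·arctan(0.14758) ≈ 16.7898°.

16.79°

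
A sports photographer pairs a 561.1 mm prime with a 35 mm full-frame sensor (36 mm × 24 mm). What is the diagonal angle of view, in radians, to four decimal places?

Sensor diagonal = √(36² + 24²) = √1872.0000 ≈ 43.2666 mm.
Angle of view α = 2·arctan(d/2f) with d = 43.2666 mm and f = 561.1 mm.
d/2f = 0.03856; arctan(0.03856) ≈ 0.0385 rad, so α ≈ 0.0771 rad.

0.0771 rad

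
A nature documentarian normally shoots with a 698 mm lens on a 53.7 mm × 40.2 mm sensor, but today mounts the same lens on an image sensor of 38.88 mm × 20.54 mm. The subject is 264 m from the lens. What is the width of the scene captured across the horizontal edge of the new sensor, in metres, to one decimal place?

The focal length stays 698 mm; the relevant sensor dimension is now w = 38.88 mm. Object distance dₒ = 264 m = 264000 mm.
Thin-lens field width W = w·(dₒ − f)/f = 38.88 × (264000 − 698)/698 ≈ 14666.450 mm = 14.6664 m.

14.7 m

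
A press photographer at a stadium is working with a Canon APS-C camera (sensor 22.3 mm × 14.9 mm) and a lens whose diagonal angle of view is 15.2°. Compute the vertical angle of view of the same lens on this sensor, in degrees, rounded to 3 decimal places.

Sensor diagonal = √(22.3² + 14.9²) = √719.3000 ≈ 26.8198 mm.
From the diagonal AOV: f = 26.8198 / (2·tan(7.6°)) = 26.8198 / 0.26686 ≈ 100.5024 mm.
Vertical AOV = 2·arctan(14.9 / (2 × 100.5024)) = 2·arctan(0.07413) ≈ 8.4789°.

8.479°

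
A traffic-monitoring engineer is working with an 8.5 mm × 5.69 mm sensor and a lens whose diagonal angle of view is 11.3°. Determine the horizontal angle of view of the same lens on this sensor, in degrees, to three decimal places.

9.400°

Sensor diagonal = √(8.5² + 5.69²) = √104.6261 ≈ 10.2287 mm.
From the diagonal AOV: f = 10.2287 / (2·tan(5.65°)) = 10.2287 / 0.19786 ≈ 51.6956 mm.
Horizontal AOV = 2·arctan(8.5 / (2 × 51.6956)) = 2·arctan(0.08221) ≈ 9.3997°.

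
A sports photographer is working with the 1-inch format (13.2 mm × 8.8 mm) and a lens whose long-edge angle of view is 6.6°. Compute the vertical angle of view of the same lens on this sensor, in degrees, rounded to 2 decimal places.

4.40°

From the long-edge AOV: f = 13.2 / (2·tan(3.3°)) = 13.2 / 0.11532 ≈ 114.4648 mm.
Vertical AOV = 2·arctan(8.8 / (2 × 114.4648)) = 2·arctan(0.03844) ≈ 4.4027°.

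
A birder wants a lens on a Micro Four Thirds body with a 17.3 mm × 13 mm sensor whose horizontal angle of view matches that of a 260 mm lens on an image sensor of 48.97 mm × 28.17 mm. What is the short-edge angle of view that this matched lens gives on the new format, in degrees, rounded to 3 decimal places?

Equal horizontal AOV ⇒ f₂ = f₁ · 17.3/48.97 = 260 × 0.35328 ≈ 91.8522 mm.
Short-edge AOV on the new format = 2·arctan(13 / (2 × 91.8522)) = 2·arctan(0.07077) ≈ 8.0957°.

8.096°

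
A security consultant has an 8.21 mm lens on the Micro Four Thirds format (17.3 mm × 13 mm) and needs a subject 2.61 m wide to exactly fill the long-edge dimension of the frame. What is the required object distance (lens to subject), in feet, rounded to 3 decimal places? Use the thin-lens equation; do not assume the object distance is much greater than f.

W: 2.61 m = 2610 mm.
Magnification m = w/W = dᵢ/dₒ; combined with 1/f = 1/dₒ + 1/dᵢ this gives dₒ = f·(1 + W/w).
dₒ = 8.21 mm × (1 + 2610/17.3) = 8.21 × 151.8671 ≈ 1246.828 mm = 1246.828/304.8 ft = 4.09064 ft.

4.091 ft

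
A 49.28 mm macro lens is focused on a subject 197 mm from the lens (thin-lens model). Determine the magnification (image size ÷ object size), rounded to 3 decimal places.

Thin lens: 1/f = 1/dₒ + 1/dᵢ → 1/dᵢ = 1/49.28 − 1/197 = 0.0152161 mm⁻¹, so dᵢ ≈ 65.7200 mm.
Magnification m = dᵢ/dₒ = 65.7200/197 ≈ 0.33360.

0.334×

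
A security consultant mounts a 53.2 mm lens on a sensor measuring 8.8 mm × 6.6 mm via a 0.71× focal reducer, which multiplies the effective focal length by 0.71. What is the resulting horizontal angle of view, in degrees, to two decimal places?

13.29°

Effective focal length f = 53.2 × 0.71 = 37.772 mm.
α = 2·arctan(8.8 / (2 × 37.772)) = 2·arctan(0.11649) ≈ 13.2887°.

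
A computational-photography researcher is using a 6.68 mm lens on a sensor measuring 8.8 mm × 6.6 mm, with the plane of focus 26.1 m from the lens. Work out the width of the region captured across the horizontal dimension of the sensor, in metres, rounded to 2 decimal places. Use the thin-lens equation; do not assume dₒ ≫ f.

dₒ: 26.1 m = 26100 mm.
Similar triangles through the lens centre give W/dₒ = w/dᵢ; with 1/f = 1/dₒ + 1/dᵢ this gives W = w·(dₒ − f)/f.
W = 8.8 mm × (26100 − 6.68) / 6.68 = 8.8 × 3906.1856 ≈ 34374.434 mm = 34.3744 m.

34.37 m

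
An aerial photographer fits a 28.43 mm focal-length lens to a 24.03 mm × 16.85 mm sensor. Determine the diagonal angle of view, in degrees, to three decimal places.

Sensor diagonal = √(24.03² + 16.85²) = √861.3634 ≈ 29.3490 mm.
Angle of view α = 2·arctan(d/2f) with d = 29.3490 mm and f = 28.43 mm.
d/2f = 0.51616; arctan(0.51616) ≈ 27.3011°, so α ≈ 54.6022°.

54.602°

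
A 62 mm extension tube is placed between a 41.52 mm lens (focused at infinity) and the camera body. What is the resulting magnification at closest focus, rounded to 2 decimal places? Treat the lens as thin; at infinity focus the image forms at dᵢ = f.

The tube moves the image plane from f to f + e, so dᵢ = 41.52 + 62 = 103.52 mm. Focus is achieved when 1/f = 1/dₒ + 1/dᵢ, giving dₒ = 1/(1/f − 1/(f+e)).
Magnification m = dᵢ/dₒ = (f+e)·(1/f − 1/(f+e)) = e/f = 62/41.52 ≈ 1.4933.

1.49×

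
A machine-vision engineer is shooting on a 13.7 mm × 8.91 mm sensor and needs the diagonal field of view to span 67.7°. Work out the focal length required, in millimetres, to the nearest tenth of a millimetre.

Sensor diagonal = √(13.7² + 8.91²) = √267.0781 ≈ 16.3425 mm.
From α = 2·arctan(d/2f) we get f = d / (2·tan(α/2)).
With d = 16.3425 mm and α/2 = 33.85°, tan(α/2) ≈ 0.67071, so f ≈ 16.3425 / 1.34141 ≈ 12.1831 mm.

12.2 mm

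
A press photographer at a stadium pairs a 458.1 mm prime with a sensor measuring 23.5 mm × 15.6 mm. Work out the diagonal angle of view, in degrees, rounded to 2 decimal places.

Sensor diagonal = √(23.5² + 15.6²) = √795.6100 ≈ 28.2066 mm.
Angle of view α = 2·arctan(d/2f) with d = 28.2066 mm and f = 458.1 mm.
d/2f = 0.03079; arctan(0.03079) ≈ 1.7634°, so α ≈ 3.5268°.

3.53°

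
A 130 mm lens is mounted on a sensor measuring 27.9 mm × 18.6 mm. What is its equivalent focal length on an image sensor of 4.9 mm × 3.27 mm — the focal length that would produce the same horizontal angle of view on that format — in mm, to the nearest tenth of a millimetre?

Equal angle of view means equal width/f ratio, so f₂ = f₁ · (width₂/width₁) = 130 × 4.9/27.9.
f₂ = 130 × 0.17563 ≈ 22.832 mm.

22.8 mm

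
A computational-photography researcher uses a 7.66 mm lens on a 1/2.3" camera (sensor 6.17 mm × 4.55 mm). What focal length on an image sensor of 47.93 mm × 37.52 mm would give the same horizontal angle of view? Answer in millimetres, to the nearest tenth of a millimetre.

59.5 mm

Equal angle of view means equal width/f ratio, so f₂ = f₁ · (width₂/width₁) = 7.66 × 47.93/6.17.
f₂ = 7.66 × 7.76823 ≈ 59.505 mm.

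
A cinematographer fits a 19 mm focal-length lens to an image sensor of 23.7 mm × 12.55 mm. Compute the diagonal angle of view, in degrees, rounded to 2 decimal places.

Sensor diagonal = √(23.7² + 12.55²) = √719.1925 ≈ 26.8178 mm.
Angle of view α = 2·arctan(d/2f) with d = 26.8178 mm and f = 19 mm.
d/2f = 0.70573; arctan(0.70573) ≈ 35.2118°, so α ≈ 70.4236°.

70.42°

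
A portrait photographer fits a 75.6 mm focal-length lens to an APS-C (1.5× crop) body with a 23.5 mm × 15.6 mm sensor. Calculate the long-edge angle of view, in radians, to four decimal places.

0.3084 rad

Angle of view α = 2·arctan(w/2f) with w = 23.5 mm and f = 75.6 mm.
w/2f = 0.15542; arctan(0.15542) ≈ 0.1542 rad, so α ≈ 0.3084 rad.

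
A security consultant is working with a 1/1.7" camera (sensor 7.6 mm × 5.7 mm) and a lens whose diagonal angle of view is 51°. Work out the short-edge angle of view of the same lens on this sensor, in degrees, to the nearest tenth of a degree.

31.9°

Sensor diagonal = √(7.6² + 5.7²) = √90.2500 ≈ 9.5000 mm.
From the diagonal AOV: f = 9.5000 / (2·tan(25.5°)) = 9.5000 / 0.95395 ≈ 9.9586 mm.
Short-edge AOV = 2·arctan(5.7 / (2 × 9.9586)) = 2·arctan(0.28619) ≈ 31.9407°.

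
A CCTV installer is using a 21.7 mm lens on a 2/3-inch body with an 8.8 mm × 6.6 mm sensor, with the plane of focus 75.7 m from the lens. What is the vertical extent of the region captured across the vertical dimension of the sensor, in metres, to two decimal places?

dₒ: 75.7 m = 75700 mm.
Similar triangles through the lens centre give W/dₒ = h/dᵢ; with 1/f = 1/dₒ + 1/dᵢ this gives W = h·(dₒ − f)/f.
W = 6.6 mm × (75700 − 21.7) / 21.7 = 6.6 × 3487.4793 ≈ 23017.363 mm = 23.0174 m.

23.02 m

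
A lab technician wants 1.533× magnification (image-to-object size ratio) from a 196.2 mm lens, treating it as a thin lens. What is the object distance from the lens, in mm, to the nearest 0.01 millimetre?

324.18 mm

With m = dᵢ/dₒ and 1/f = 1/dₒ + 1/dᵢ, substituting dᵢ = m·dₒ gives 1/f = (1 + 1/m)/dₒ, hence dₒ = f·(1 + 1/m).
dₒ = 196.2 × (1 + 1/1.533) = 196.2 × 1.65232 ≈ 324.184 mm.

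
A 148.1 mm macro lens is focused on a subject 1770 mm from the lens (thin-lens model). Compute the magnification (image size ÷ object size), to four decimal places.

Thin lens: 1/f = 1/dₒ + 1/dᵢ → 1/dᵢ = 1/148.1 − 1/1770 = 0.0061872 mm⁻¹, so dᵢ ≈ 161.6234 mm.
Magnification m = dᵢ/dₒ = 161.6234/1770 ≈ 0.09131.

0.0913×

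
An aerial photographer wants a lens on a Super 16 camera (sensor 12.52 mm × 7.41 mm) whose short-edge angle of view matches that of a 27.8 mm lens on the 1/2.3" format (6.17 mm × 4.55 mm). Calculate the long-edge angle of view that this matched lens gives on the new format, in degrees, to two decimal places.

Equal short-edge AOV ⇒ f₂ = f₁ · 7.41/4.55 = 27.8 × 1.62857 ≈ 45.2743 mm.
Long-edge AOV on the new format = 2·arctan(12.52 / (2 × 45.2743)) = 2·arctan(0.13827) ≈ 15.7446°.

15.74°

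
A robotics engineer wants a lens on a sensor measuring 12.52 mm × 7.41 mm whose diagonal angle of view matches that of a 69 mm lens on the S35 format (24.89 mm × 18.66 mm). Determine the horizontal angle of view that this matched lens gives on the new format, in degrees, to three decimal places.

Sensor diagonal = √(24.89² + 18.66²) = √967.7077 ≈ 31.1080 mm.
Sensor diagonal = √(12.52² + 7.41²) = √211.6585 ≈ 14.5485 mm.
Equal diagonal AOV ⇒ f₂ = f₁ · 14.5485/31.1080 = 69 × 0.46768 ≈ 32.2697 mm.
Horizontal AOV on the new format = 2·arctan(12.52 / (2 × 32.2697)) = 2·arctan(0.19399) ≈ 21.9569°.

21.957°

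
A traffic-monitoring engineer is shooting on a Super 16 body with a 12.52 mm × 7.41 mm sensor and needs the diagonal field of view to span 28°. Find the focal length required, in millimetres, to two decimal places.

Sensor diagonal = √(12.52² + 7.41²) = √211.6585 ≈ 14.5485 mm.
From α = 2·arctan(d/2f) we get f = d / (2·tan(α/2)).
With d = 14.5485 mm and α/2 = 14°, tan(α/2) ≈ 0.24933, so f ≈ 14.5485 / 0.49866 ≈ 29.1754 mm.

29.18 mm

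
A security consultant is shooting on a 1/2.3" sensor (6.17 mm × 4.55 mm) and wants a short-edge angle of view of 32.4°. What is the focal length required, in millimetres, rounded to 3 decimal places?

From α = 2·arctan(h/2f) we get f = h / (2·tan(α/2)).
With h = 4.55 mm and α/2 = 16.2°, tan(α/2) ≈ 0.29053, so f ≈ 4.55 / 0.58105 ≈ 7.8306 mm.

7.831 mm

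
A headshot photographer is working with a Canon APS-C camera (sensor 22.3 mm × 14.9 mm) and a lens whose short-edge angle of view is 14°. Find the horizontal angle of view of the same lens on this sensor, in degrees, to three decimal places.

20.826°

From the short-edge AOV: f = 14.9 / (2·tan(7°)) = 14.9 / 0.24557 ≈ 60.6754 mm.
Horizontal AOV = 2·arctan(22.3 / (2 × 60.6754)) = 2·arctan(0.18376) ≈ 20.8255°.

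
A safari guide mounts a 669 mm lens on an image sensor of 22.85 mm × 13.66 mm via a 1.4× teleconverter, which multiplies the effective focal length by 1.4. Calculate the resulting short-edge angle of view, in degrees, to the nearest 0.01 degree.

Effective focal length f = 669 × 1.4 = 936.6 mm.
α = 2·arctan(13.66 / (2 × 936.6)) = 2·arctan(0.00729) ≈ 0.8356°.

0.84°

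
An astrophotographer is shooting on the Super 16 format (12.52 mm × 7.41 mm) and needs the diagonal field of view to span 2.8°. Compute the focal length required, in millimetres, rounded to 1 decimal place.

297.6 mm

Sensor diagonal = √(12.52² + 7.41²) = √211.6585 ≈ 14.5485 mm.
From α = 2·arctan(d/2f) we get f = d / (2·tan(α/2)).
With d = 14.5485 mm and α/2 = 1.4°, tan(α/2) ≈ 0.02444, so f ≈ 14.5485 / 0.04888 ≈ 297.6432 mm.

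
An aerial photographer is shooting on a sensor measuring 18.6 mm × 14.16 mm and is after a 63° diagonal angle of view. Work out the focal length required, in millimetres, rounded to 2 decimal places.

Sensor diagonal = √(18.6² + 14.16²) = √546.4656 ≈ 23.3766 mm.
From α = 2·arctan(d/2f) we get f = d / (2·tan(α/2)).
With d = 23.3766 mm and α/2 = 31.5°, tan(α/2) ≈ 0.61280, so f ≈ 23.3766 / 1.22560 ≈ 19.0736 mm.

19.07 mm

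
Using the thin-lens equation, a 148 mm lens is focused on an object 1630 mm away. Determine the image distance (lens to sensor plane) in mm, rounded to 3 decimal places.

1/dᵢ = 1/f − 1/dₒ = 1/148 − 1/1630 = 0.0061433 mm⁻¹.
dᵢ = 1/0.0061433 ≈ 162.7800 mm.

162.780 mm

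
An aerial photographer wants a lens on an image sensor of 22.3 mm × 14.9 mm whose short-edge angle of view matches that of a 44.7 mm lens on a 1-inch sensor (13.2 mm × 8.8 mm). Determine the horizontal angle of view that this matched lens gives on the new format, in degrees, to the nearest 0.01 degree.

Equal short-edge AOV ⇒ f₂ = f₁ · 14.9/8.8 = 44.7 × 1.69318 ≈ 75.6852 mm.
Horizontal AOV on the new format = 2·arctan(22.3 / (2 × 75.6852)) = 2·arctan(0.14732) ≈ 16.7611°.

16.76°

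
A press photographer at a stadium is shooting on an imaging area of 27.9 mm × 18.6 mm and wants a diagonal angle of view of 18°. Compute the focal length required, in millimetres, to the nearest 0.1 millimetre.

Sensor diagonal = √(27.9² + 18.6²) = √1124.3700 ≈ 33.5316 mm.
From α = 2·arctan(d/2f) we get f = d / (2·tan(α/2)).
With d = 33.5316 mm and α/2 = 9°, tan(α/2) ≈ 0.15838, so f ≈ 33.5316 / 0.31677 ≈ 105.8552 mm.

105.9 mm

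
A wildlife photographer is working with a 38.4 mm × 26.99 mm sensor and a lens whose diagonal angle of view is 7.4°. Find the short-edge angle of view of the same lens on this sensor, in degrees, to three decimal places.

4.259°

Sensor diagonal = √(38.4² + 26.99²) = √2203.0201 ≈ 46.9363 mm.
From the diagonal AOV: f = 46.9363 / (2·tan(3.7°)) = 46.9363 / 0.12933 ≈ 362.9074 mm.
Short-edge AOV = 2·arctan(26.99 / (2 × 362.9074)) = 2·arctan(0.03719) ≈ 4.2592°.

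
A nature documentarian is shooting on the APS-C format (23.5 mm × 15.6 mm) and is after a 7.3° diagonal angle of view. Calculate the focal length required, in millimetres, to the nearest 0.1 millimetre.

221.1 mm

Sensor diagonal = √(23.5² + 15.6²) = √795.6100 ≈ 28.2066 mm.
From α = 2·arctan(d/2f) we get f = d / (2·tan(α/2)).
With d = 28.2066 mm and α/2 = 3.65°, tan(α/2) ≈ 0.06379, so f ≈ 28.2066 / 0.12758 ≈ 221.0863 mm.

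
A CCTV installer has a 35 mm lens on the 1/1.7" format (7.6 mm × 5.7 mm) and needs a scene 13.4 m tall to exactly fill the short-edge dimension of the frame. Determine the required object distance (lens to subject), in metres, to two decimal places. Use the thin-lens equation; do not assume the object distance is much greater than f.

W: 13.4 m = 13400 mm.
Magnification m = h/W = dᵢ/dₒ; combined with 1/f = 1/dₒ + 1/dᵢ this gives dₒ = f·(1 + W/h).
dₒ = 35 mm × (1 + 13400/5.7) = 35 × 2351.8772 ≈ 82315.702 mm = 82.3157 m.

82.32 m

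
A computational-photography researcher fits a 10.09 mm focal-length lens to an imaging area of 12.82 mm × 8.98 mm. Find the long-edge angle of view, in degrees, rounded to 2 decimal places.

64.85°

Angle of view α = 2·arctan(w/2f) with w = 12.82 mm and f = 10.09 mm.
w/2f = 0.63528; arctan(0.63528) ≈ 32.4271°, so α ≈ 64.8542°.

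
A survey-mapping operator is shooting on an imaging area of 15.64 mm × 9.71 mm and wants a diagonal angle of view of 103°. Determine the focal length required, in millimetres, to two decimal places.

Sensor diagonal = √(15.64² + 9.71²) = √338.8937 ≈ 18.4091 mm.
From α = 2·arctan(d/2f) we get f = d / (2·tan(α/2)).
With d = 18.4091 mm and α/2 = 51.5°, tan(α/2) ≈ 1.25717, so f ≈ 18.4091 / 2.51434 ≈ 7.3216 mm.

7.32 mm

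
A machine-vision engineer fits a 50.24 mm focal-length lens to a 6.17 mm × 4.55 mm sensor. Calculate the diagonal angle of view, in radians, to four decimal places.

Sensor diagonal = √(6.17² + 4.55²) = √58.7714 ≈ 7.6663 mm.
Angle of view α = 2·arctan(d/2f) with d = 7.6663 mm and f = 50.24 mm.
d/2f = 0.07630; arctan(0.07630) ≈ 0.0761 rad, so α ≈ 0.1523 rad.

0.1523 rad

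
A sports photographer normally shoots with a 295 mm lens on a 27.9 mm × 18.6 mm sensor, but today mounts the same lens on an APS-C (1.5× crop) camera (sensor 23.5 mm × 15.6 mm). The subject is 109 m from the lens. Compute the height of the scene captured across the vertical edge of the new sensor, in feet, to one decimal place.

18.9 ft

The focal length stays 295 mm; the relevant sensor dimension is now h = 15.6 mm. Object distance dₒ = 109 m = 109000 mm.
Thin-lens field height W = h·(dₒ − f)/f = 15.6 × (109000 − 295)/295 ≈ 5748.468 mm = 5748.468/304.8 ft = 18.8598 ft.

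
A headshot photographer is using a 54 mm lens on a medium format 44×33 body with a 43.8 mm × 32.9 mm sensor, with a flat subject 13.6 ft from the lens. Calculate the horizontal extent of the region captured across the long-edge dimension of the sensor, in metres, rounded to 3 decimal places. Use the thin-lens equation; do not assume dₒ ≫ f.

3.318 m

dₒ: 13.6 ft × 304.8 mm/ft = 4145.28 mm.
Similar triangles through the lens centre give W/dₒ = w/dᵢ; with 1/f = 1/dₒ + 1/dᵢ this gives W = w·(dₒ − f)/f.
W = 43.8 mm × (4145.28 − 54) / 54 = 43.8 × 75.7644 ≈ 3318.483 mm = 3.31848 m.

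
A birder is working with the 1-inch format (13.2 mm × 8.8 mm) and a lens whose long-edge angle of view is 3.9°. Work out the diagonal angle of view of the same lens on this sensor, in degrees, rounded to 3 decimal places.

From the long-edge AOV: f = 13.2 / (2·tan(1.95°)) = 13.2 / 0.06809 ≈ 193.8493 mm.
Sensor diagonal = √(13.2² + 8.8²) = √251.6800 ≈ 15.8644 mm.
Diagonal AOV = 2·arctan(15.8644 / (2 × 193.8493)) = 2·arctan(0.04092) ≈ 4.6864°.

4.686°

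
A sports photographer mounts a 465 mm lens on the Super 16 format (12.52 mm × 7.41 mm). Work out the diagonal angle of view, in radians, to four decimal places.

0.0313 rad

Sensor diagonal = √(12.52² + 7.41²) = √211.6585 ≈ 14.5485 mm.
Angle of view α = 2·arctan(d/2f) with d = 14.5485 mm and f = 465 mm.
d/2f = 0.01564; arctan(0.01564) ≈ 0.0156 rad, so α ≈ 0.0313 rad.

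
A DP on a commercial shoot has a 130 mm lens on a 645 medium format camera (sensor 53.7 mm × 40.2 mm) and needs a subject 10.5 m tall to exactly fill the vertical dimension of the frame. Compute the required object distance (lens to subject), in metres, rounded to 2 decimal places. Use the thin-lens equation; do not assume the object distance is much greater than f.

W: 10.5 m = 10500 mm.
Magnification m = h/W = dᵢ/dₒ; combined with 1/f = 1/dₒ + 1/dᵢ this gives dₒ = f·(1 + W/h).
dₒ = 130 mm × (1 + 10500/40.2) = 130 × 262.1940 ≈ 34085.224 mm = 34.0852 m.

34.09 m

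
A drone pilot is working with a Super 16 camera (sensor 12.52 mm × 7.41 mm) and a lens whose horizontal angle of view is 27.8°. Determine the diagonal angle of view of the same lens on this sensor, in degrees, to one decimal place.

From the horizontal AOV: f = 12.52 / (2·tan(13.9°)) = 12.52 / 0.49495 ≈ 25.2955 mm.
Sensor diagonal = √(12.52² + 7.41²) = √211.6585 ≈ 14.5485 mm.
Diagonal AOV = 2·arctan(14.5485 / (2 × 25.2955)) = 2·arctan(0.28757) ≈ 32.0874°.

32.1°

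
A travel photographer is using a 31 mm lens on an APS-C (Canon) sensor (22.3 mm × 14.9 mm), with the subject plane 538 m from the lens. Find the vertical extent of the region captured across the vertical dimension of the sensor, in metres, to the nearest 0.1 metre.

258.6 m

dₒ: 538 m = 538000 mm.
Similar triangles through the lens centre give W/dₒ = h/dᵢ; with 1/f = 1/dₒ + 1/dᵢ this gives W = h·(dₒ − f)/f.
W = 14.9 mm × (538000 − 31) / 31 = 14.9 × 17353.8387 ≈ 258572.197 mm = 258.572 m.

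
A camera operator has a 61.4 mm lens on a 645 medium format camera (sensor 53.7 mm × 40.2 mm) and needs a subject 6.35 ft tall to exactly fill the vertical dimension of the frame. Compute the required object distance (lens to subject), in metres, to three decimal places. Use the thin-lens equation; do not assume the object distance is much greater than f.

3.018 m

W: 6.35 ft × 304.8 mm/ft = 1935.48 mm.
Magnification m = h/W = dᵢ/dₒ; combined with 1/f = 1/dₒ + 1/dᵢ this gives dₒ = f·(1 + W/h).
dₒ = 61.4 mm × (1 + 1935.48/40.2) = 61.4 × 49.1463 ≈ 3017.581 mm = 3.01758 m.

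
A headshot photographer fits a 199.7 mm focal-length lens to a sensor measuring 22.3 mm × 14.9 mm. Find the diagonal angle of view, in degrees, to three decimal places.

7.683°

Sensor diagonal = √(22.3² + 14.9²) = √719.3000 ≈ 26.8198 mm.
Angle of view α = 2·arctan(d/2f) with d = 26.8198 mm and f = 199.7 mm.
d/2f = 0.06715; arctan(0.06715) ≈ 3.8417°, so α ≈ 7.6833°.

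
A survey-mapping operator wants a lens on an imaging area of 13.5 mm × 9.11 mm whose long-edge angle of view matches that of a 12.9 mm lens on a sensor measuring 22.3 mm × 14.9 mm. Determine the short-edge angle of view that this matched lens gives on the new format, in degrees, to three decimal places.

60.507°

Equal long-edge AOV ⇒ f₂ = f₁ · 13.5/22.3 = 12.9 × 0.60538 ≈ 7.8094 mm.
Short-edge AOV on the new format = 2·arctan(9.11 / (2 × 7.8094)) = 2·arctan(0.58327) ≈ 60.5075°.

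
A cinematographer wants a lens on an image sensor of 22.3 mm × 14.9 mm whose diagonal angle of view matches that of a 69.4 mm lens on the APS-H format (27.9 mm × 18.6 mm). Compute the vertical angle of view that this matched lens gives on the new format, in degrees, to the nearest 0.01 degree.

Sensor diagonal = √(27.9² + 18.6²) = √1124.3700 ≈ 33.5316 mm.
Sensor diagonal = √(22.3² + 14.9²) = √719.3000 ≈ 26.8198 mm.
Equal diagonal AOV ⇒ f₂ = f₁ · 26.8198/33.5316 = 69.4 × 0.79984 ≈ 55.5085 mm.
Vertical AOV on the new format = 2·arctan(14.9 / (2 × 55.5085)) = 2·arctan(0.13421) ≈ 15.2884°.

15.29°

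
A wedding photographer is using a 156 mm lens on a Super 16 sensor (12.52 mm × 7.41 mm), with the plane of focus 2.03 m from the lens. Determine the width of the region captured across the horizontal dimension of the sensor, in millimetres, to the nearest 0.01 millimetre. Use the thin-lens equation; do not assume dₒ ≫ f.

150.40 mm

dₒ: 2.03 m = 2030 mm.
Similar triangles through the lens centre give W/dₒ = w/dᵢ; with 1/f = 1/dₒ + 1/dᵢ this gives W = w·(dₒ − f)/f.
W = 12.52 mm × (2030 − 156) / 156 = 12.52 × 12.0128 ≈ 150.401 mm.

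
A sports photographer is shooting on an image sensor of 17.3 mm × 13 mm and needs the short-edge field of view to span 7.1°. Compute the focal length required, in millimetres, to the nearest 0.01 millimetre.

From α = 2·arctan(h/2f) we get f = h / (2·tan(α/2)).
With h = 13 mm and α/2 = 3.55°, tan(α/2) ≈ 0.06204, so f ≈ 13 / 0.12408 ≈ 104.7735 mm.

104.77 mm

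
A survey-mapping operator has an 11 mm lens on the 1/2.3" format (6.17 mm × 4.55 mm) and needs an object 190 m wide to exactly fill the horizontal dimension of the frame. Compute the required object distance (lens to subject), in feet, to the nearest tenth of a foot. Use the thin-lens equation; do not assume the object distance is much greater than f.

1111.4 ft

W: 190 m = 190000 mm.
Magnification m = w/W = dᵢ/dₒ; combined with 1/f = 1/dₒ + 1/dᵢ this gives dₒ = f·(1 + W/w).
dₒ = 11 mm × (1 + 190000/6.17) = 11 × 30795.1653 ≈ 338746.818 mm = 338746.818/304.8 ft = 1111.37 ft.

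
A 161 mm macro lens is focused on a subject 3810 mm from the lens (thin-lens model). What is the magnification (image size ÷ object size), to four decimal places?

0.0441×

Thin lens: 1/f = 1/dₒ + 1/dᵢ → 1/dᵢ = 1/161 − 1/3810 = 0.0059487 mm⁻¹, so dᵢ ≈ 168.1036 mm.
Magnification m = dᵢ/dₒ = 168.1036/3810 ≈ 0.04412.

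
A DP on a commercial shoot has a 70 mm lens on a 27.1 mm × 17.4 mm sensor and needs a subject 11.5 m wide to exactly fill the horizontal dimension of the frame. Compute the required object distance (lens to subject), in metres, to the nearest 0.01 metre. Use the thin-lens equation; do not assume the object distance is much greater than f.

W: 11.5 m = 11500 mm.
Magnification m = w/W = dᵢ/dₒ; combined with 1/f = 1/dₒ + 1/dᵢ this gives dₒ = f·(1 + W/w).
dₒ = 70 mm × (1 + 11500/27.1) = 70 × 425.3542 ≈ 29774.797 mm = 29.7748 m.

29.77 m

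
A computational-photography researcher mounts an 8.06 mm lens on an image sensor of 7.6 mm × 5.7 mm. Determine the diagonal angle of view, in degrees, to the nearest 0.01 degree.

61.02°

Sensor diagonal = √(7.6² + 5.7²) = √90.2500 ≈ 9.5000 mm.
Angle of view α = 2·arctan(d/2f) with d = 9.5000 mm and f = 8.06 mm.
d/2f = 0.58933; arctan(0.58933) ≈ 30.5121°, so α ≈ 61.0242°.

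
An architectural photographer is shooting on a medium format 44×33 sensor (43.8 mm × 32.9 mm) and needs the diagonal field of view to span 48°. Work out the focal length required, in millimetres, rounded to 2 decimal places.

Sensor diagonal = √(43.8² + 32.9²) = √3000.8500 ≈ 54.7800 mm.
From α = 2·arctan(d/2f) we get f = d / (2·tan(α/2)).
With d = 54.7800 mm and α/2 = 24°, tan(α/2) ≈ 0.44523, so f ≈ 54.7800 / 0.89046 ≈ 61.5190 mm.

61.52 mm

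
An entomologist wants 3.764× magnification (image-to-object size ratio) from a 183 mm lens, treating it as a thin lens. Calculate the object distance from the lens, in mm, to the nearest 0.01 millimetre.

With m = dᵢ/dₒ and 1/f = 1/dₒ + 1/dᵢ, substituting dᵢ = m·dₒ gives 1/f = (1 + 1/m)/dₒ, hence dₒ = f·(1 + 1/m).
dₒ = 183 × (1 + 1/3.764) = 183 × 1.26567 ≈ 231.618 mm.

231.62 mm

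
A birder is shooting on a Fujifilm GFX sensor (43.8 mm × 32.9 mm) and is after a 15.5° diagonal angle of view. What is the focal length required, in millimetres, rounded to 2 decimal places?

201.26 mm

Sensor diagonal = √(43.8² + 32.9²) = √3000.8500 ≈ 54.7800 mm.
From α = 2·arctan(d/2f) we get f = d / (2·tan(α/2)).
With d = 54.7800 mm and α/2 = 7.75°, tan(α/2) ≈ 0.13609, so f ≈ 54.7800 / 0.27219 ≈ 201.2580 mm.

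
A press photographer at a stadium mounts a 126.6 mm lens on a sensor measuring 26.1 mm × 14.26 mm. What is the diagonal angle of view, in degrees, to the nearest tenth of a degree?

Sensor diagonal = √(26.1² + 14.26²) = √884.5576 ≈ 29.7415 mm.
Angle of view α = 2·arctan(d/2f) with d = 29.7415 mm and f = 126.6 mm.
d/2f = 0.11746; arctan(0.11746) ≈ 6.6994°, so α ≈ 13.3988°.

13.4°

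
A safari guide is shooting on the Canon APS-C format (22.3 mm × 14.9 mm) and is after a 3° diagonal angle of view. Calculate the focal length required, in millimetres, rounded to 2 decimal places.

512.10 mm

Sensor diagonal = √(22.3² + 14.9²) = √719.3000 ≈ 26.8198 mm.
From α = 2·arctan(d/2f) we get f = d / (2·tan(α/2)).
With d = 26.8198 mm and α/2 = 1.5°, tan(α/2) ≈ 0.02619, so f ≈ 26.8198 / 0.05237 ≈ 512.1028 mm.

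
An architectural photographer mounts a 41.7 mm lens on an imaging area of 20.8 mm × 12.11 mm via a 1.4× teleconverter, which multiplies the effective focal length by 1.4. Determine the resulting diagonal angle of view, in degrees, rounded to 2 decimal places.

23.30°

Effective focal length f = 41.7 × 1.4 = 58.38 mm.
Sensor diagonal = √(20.8² + 12.11²) = √579.2921 ≈ 24.0685 mm.
α = 2·arctan(24.068 / (2 × 58.38)) = 2·arctan(0.20614) ≈ 23.2952°.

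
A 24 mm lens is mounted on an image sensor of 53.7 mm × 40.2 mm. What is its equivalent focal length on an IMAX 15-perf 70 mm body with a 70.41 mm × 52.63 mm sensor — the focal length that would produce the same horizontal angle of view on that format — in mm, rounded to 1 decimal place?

Equal angle of view means equal width/f ratio, so f₂ = f₁ · (width₂/width₁) = 24 × 70.41/53.7.
f₂ = 24 × 1.31117 ≈ 31.468 mm.

31.5 mm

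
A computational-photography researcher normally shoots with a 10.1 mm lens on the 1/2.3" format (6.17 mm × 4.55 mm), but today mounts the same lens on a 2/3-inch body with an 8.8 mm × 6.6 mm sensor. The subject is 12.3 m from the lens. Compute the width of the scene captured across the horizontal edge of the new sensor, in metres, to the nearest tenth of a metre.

10.7 m

The focal length stays 10.1 mm; the relevant sensor dimension is now w = 8.8 mm. Object distance dₒ = 12.3 m = 12300 mm.
Thin-lens field width W = w·(dₒ − f)/f = 8.8 × (12300 − 10.1)/10.1 ≈ 10708.032 mm = 10.708 m.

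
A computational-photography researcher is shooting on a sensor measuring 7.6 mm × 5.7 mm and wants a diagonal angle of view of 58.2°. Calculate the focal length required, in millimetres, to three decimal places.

Sensor diagonal = √(7.6² + 5.7²) = √90.2500 ≈ 9.5000 mm.
From α = 2·arctan(d/2f) we get f = d / (2·tan(α/2)).
With d = 9.5000 mm and α/2 = 29.1°, tan(α/2) ≈ 0.55659, so f ≈ 9.5000 / 1.11319 ≈ 8.5341 mm.

8.534 mm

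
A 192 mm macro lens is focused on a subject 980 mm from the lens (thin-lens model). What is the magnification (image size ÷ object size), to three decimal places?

0.244×

Thin lens: 1/f = 1/dₒ + 1/dᵢ → 1/dᵢ = 1/192 − 1/980 = 0.0041879 mm⁻¹, so dᵢ ≈ 238.7817 mm.
Magnification m = dᵢ/dₒ = 238.7817/980 ≈ 0.24365.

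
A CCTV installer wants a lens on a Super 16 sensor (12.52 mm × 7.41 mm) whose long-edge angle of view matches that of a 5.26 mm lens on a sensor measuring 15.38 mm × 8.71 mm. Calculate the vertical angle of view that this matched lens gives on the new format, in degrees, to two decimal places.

Equal long-edge AOV ⇒ f₂ = f₁ · 12.52/15.38 = 5.26 × 0.81404 ≈ 4.2819 mm.
Vertical AOV on the new format = 2·arctan(7.41 / (2 × 4.2819)) = 2·arctan(0.86528) ≈ 81.7377°.

81.74°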